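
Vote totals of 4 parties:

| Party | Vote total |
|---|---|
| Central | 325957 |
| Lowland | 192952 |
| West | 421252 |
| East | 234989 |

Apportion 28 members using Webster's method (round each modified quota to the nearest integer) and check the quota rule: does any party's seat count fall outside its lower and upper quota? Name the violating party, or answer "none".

Standard quotas: Central 7.766, Lowland 4.597, West 10.037, East 5.599.
Webster allocation: Central 8, Lowland 5, West 10, East 5.
Every allocation lies between the lower and upper quota.

none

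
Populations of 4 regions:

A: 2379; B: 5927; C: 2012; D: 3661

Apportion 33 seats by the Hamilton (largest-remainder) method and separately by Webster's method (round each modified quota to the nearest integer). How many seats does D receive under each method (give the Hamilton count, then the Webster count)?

9 and 8

Hamilton: A 5, B 14, C 5, D 9.
Webster: A 6, B 14, C 5, D 8.
D gets 9 under Hamilton and 8 under Webster.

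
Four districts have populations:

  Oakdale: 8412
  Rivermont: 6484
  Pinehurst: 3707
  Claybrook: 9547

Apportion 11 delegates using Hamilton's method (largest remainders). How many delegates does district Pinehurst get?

1

The standard divisor is 28150/11 ≈ 2559.091.
Standard quotas: Oakdale 3.2871, Rivermont 2.5337, Pinehurst 1.4486, Claybrook 3.7306.
Lower quotas: Oakdale 3, Rivermont 2, Pinehurst 1, Claybrook 3 (sum 9, leaving 2 seats).
Remainders in descending order: Claybrook 0.7306, Rivermont 0.5337, Pinehurst 0.4486, Oakdale 0.2871.
Largest remainders: Claybrook, Rivermont receive the extra seats.
Pinehurst receives 1.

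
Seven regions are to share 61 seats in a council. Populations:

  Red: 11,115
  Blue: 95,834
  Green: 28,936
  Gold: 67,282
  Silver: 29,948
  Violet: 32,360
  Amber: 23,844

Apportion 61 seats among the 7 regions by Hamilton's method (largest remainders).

The standard divisor is 289319/61 ≈ 4742.934.
Standard quotas: Red 2.3435, Blue 20.2056, Green 6.1009, Gold 14.1857, Silver 6.3142, Violet 6.8228, Amber 5.0273.
Lower quotas: Red 2, Blue 20, Green 6, Gold 14, Silver 6, Violet 6, Amber 5 (sum 59, leaving 2 seats).
Remainders in descending order: Violet 0.8228, Red 0.3435, Silver 0.3142, Blue 0.2056, Gold 0.1857, Green 0.1009, Amber 0.0273.
Largest remainders: Violet, Red receive the extra seats.

Red 3; Blue 20; Green 6; Gold 14; Silver 6; Violet 7; Amber 5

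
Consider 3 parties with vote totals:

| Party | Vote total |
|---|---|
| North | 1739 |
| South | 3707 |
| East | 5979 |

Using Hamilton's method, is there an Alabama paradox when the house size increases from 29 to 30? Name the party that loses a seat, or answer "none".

At 29 seats: North 5, South 9, East 15.
At 30 seats: North 4, South 10, East 16.
North drops from 5 to 4.

North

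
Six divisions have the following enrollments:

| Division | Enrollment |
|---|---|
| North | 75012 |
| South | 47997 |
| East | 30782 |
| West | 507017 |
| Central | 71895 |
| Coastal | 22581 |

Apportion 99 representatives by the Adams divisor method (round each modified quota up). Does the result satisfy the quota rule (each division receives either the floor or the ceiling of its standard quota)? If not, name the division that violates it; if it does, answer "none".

West

Standard quotas: North 9.832, South 6.291, East 4.035, West 66.458, Central 9.424, Coastal 2.960.
Adams allocation: North 10, South 7, East 4, West 65, Central 10, Coastal 3.
West has quota 66.458 (lower 66, upper 67) but receives 65 — outside the quota interval.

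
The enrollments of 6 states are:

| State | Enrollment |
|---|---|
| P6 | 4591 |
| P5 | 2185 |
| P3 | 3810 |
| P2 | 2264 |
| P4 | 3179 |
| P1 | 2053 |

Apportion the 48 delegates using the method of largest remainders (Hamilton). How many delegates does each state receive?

Total 18082; standard divisor 18082/48 ≈ 376.708.
Standard quotas: P6 12.187, P5 5.800, P3 10.114, P2 6.010, P4 8.439, P1 5.450.
Lower quotas: P6 12, P5 5, P3 10, P2 6, P4 8, P1 5 (sum 46, leaving 2 seats).
Remainders in descending order: P5 0.800, P1 0.450, P4 0.439, P6 0.187, P3 0.114, P2 0.010.
Largest remainders: P5, P1 receive the extra seats.

P6 12, P5 6, P3 10, P2 6, P4 8, P1 6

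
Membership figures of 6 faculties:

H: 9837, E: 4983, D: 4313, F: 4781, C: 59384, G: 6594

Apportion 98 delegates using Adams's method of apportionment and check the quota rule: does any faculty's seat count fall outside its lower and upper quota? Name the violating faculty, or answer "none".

C

Standard quotas: H 10.724, E 5.432, D 4.702, F 5.212, C 64.740, G 7.189.
Adams allocation: H 11, E 6, D 5, F 6, C 63, G 7.
C has quota 64.740 (lower 64, upper 65) but receives 63 — outside the quota interval.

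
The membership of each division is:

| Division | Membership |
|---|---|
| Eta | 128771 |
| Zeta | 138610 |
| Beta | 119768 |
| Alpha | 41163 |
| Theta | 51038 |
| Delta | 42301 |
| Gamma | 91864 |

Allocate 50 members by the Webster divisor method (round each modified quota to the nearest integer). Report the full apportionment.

Standard divisor 613515/50 ≈ 12270.3; standard quotas: Eta 10.495, Zeta 11.296, Beta 9.761, Alpha 3.355, Theta 4.159, Delta 3.447, Gamma 7.487.
Rounding to the nearest integer gives 10, 11, 10, 3, 4, 3, 7 = 48 seats, so the divisor must be adjusted.
With modified divisor 12200: modified quotas Eta 10.555, Zeta 11.361, Beta 9.817, Alpha 3.374, Theta 4.183, Delta 3.467, Gamma 7.530.
Rounding to the nearest integer: Eta 11, Zeta 11, Beta 10, Alpha 3, Theta 4, Delta 3, Gamma 8 (total 50).

Eta 11, Zeta 11, Beta 10, Alpha 3, Theta 4, Delta 3, Gamma 8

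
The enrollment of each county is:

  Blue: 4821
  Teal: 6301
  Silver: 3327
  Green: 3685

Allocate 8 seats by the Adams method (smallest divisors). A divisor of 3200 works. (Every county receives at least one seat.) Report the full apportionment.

Blue=2; Teal=2; Silver=2; Green=2

With modified divisor 3200: modified quotas Blue 1.507, Teal 1.969, Silver 1.040, Green 1.152.
Rounding up: Blue 2, Teal 2, Silver 2, Green 2 (total 8).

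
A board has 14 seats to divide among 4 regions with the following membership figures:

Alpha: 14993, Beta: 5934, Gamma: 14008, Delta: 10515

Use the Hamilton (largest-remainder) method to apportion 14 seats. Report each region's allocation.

Alpha: 5; Beta: 2; Gamma: 4; Delta: 3

The standard divisor is 45450/14 ≈ 3246.429.
Standard quotas: Alpha 4.6183, Beta 1.8279, Gamma 4.3149, Delta 3.2389.
Lower quotas: Alpha 4, Beta 1, Gamma 4, Delta 3 (sum 12, leaving 2 seats).
Remainders in descending order: Beta 0.8279, Alpha 0.6183, Gamma 0.3149, Delta 0.2389.
The surplus seats go to Beta, Alpha.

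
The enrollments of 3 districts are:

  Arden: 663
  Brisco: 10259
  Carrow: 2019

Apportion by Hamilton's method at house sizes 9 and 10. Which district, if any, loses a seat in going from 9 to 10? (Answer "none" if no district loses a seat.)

At 9 seats: Arden 1, Brisco 7, Carrow 1.
At 10 seats: Arden 0, Brisco 8, Carrow 2.
Arden drops from 1 to 0.

Arden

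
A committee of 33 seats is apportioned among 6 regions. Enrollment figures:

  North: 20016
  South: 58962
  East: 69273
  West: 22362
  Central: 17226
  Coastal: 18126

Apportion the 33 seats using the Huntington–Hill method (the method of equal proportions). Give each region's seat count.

With divisor 6335: modified quotas North 3.160, South 9.307, East 10.935, West 3.530, Central 2.719, Coastal 2.861.
Geometric-mean thresholds: North √(3·4)=3.464, South √(9·10)=9.487, East √(10·11)=10.488, West √(3·4)=3.464, Central √(2·3)=2.449, Coastal √(2·3)=2.449.
Each quota rounded against its threshold gives North 3, South 9, East 11, West 4, Central 3, Coastal 3 (total 33).

North=3, South=9, East=11, West=4, Central=3, Coastal=3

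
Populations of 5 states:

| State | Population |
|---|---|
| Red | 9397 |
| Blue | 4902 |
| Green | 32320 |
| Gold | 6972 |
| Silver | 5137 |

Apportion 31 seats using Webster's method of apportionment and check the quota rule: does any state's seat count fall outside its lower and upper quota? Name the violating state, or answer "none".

Green

Standard quotas: Red 4.960, Blue 2.588, Green 17.060, Gold 3.680, Silver 2.712.
Webster allocation: Red 5, Blue 3, Green 16, Gold 4, Silver 3.
Green has quota 17.060 (lower 17, upper 18) but receives 16 — outside the quota interval.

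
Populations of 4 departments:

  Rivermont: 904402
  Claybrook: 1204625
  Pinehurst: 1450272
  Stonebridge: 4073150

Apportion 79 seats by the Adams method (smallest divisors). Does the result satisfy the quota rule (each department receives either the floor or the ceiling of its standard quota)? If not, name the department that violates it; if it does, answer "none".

Stonebridge

Standard quotas: Rivermont 9.361, Claybrook 12.469, Pinehurst 15.011, Stonebridge 42.159.
Adams allocation: Rivermont 10, Claybrook 13, Pinehurst 15, Stonebridge 41.
Stonebridge has quota 42.159 (lower 42, upper 43) but receives 41 — outside the quota interval.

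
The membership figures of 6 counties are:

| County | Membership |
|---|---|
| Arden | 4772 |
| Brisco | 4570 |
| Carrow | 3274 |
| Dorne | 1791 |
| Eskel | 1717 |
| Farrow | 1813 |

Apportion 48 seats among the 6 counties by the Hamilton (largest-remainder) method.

Total 17937; standard divisor 17937/48 ≈ 373.688.
Standard quotas: Arden 12.770, Brisco 12.229, Carrow 8.761, Dorne 4.793, Eskel 4.595, Farrow 4.852.
Lower quotas: Arden 12, Brisco 12, Carrow 8, Dorne 4, Eskel 4, Farrow 4 (sum 44, leaving 4 seats).
Remainders in descending order: Farrow 0.852, Dorne 0.793, Arden 0.770, Carrow 0.761, Eskel 0.595, Brisco 0.229.
The surplus seats go to Farrow, Dorne, Arden, Carrow.

Arden 13, Brisco 12, Carrow 9, Dorne 5, Eskel 4, Farrow 5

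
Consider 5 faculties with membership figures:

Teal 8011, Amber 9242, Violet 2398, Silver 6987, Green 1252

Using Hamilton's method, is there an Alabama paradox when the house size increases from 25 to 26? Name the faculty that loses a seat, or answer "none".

At 25 seats: Teal 7, Amber 9, Violet 2, Silver 6, Green 1.
At 26 seats: Teal 7, Amber 9, Violet 2, Silver 7, Green 1.
No faculty's allocation decreased.

none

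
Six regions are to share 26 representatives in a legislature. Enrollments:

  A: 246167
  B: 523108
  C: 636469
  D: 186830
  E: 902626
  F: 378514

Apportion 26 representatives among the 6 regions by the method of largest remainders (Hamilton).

Standard divisor: 2873714 ÷ 26 ≈ 110527.462.
Standard quotas: A 2.2272, B 4.7328, C 5.7585, D 1.6903, E 8.1665, F 3.4246.
Lower quotas: A 2, B 4, C 5, D 1, E 8, F 3 (sum 23, leaving 3 seats).
Remainders in descending order: C 0.7585, B 0.7328, D 0.6903, F 0.4246, A 0.2272, E 0.1665.
The surplus seats go to C, B, D.

A 2; B 5; C 6; D 2; E 8; F 3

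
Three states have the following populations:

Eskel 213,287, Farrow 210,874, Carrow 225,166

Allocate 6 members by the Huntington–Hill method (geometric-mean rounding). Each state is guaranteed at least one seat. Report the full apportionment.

Eskel: 2, Farrow: 2, Carrow: 2

With divisor 120517: modified quotas Eskel 1.770, Farrow 1.750, Carrow 1.868.
Geometric-mean thresholds: Eskel √(1·2)=1.414, Farrow √(1·2)=1.414, Carrow √(1·2)=1.414.
Each quota rounded against its threshold gives Eskel 2, Farrow 2, Carrow 2 (total 6).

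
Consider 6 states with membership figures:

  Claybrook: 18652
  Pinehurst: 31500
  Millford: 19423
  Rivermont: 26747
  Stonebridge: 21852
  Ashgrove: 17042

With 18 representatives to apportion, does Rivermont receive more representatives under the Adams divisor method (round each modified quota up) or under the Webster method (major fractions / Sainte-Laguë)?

Adams: Claybrook 3, Pinehurst 4, Millford 3, Rivermont 3, Stonebridge 3, Ashgrove 2.
Webster: Claybrook 2, Pinehurst 4, Millford 3, Rivermont 4, Stonebridge 3, Ashgrove 2.
Rivermont gets 3 under Adams and 4 under Webster.

Webster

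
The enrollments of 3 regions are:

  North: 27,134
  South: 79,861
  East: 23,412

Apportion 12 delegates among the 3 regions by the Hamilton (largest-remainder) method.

North 3, South 7, East 2

Total 130407; standard divisor 130407/12 ≈ 10867.25.
Standard quotas: North 2.4969, South 7.3488, East 2.1544.
Lower quotas: North 2, South 7, East 2 (sum 11, leaving 1 seat).
Remainders in descending order: North 0.4969, South 0.3488, East 0.1544.
Largest remainder: North receives the extra seat.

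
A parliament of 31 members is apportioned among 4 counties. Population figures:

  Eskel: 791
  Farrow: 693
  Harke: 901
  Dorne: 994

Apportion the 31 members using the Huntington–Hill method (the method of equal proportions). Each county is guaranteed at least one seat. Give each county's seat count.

Eskel: 7, Farrow: 7, Harke: 8, Dorne: 9

With divisor 106.6: modified quotas Eskel 7.420, Farrow 6.501, Harke 8.452, Dorne 9.325.
Geometric-mean thresholds: Eskel √(7·8)=7.483, Farrow √(6·7)=6.481, Harke √(8·9)=8.485, Dorne √(9·10)=9.487.
Each quota rounded against its threshold gives Eskel 7, Farrow 7, Harke 8, Dorne 9 (total 31).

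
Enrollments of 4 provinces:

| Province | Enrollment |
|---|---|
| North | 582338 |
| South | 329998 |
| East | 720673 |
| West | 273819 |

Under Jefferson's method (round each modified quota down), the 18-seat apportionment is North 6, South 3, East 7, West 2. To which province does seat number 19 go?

West

Priority for the next seat is population ÷ (current seats + 1).
Priorities: North 83191.143, South 82499.500, East 90084.125, West 91273.000.
Highest priority: West.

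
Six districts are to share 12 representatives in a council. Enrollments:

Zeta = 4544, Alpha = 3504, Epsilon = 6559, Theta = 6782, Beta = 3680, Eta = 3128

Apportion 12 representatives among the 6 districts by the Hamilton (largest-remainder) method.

Zeta=2, Alpha=1, Epsilon=3, Theta=3, Beta=2, Eta=1

The standard divisor is 28197/12 ≈ 2349.75.
Standard quotas: Zeta 1.9338, Alpha 1.4912, Epsilon 2.7914, Theta 2.8863, Beta 1.5661, Eta 1.3312.
Lower quotas: Zeta 1, Alpha 1, Epsilon 2, Theta 2, Beta 1, Eta 1 (sum 8, leaving 4 seats).
Remainders in descending order: Zeta 0.9338, Theta 0.8863, Epsilon 0.7914, Beta 0.5661, Alpha 0.4912, Eta 0.3312.
The surplus seats go to Zeta, Theta, Epsilon, Beta.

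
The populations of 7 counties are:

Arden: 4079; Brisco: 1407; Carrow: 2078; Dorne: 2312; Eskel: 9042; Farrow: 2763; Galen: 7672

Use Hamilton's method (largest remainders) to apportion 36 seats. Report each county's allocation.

Arden 5, Brisco 2, Carrow 3, Dorne 3, Eskel 11, Farrow 3, Galen 9

The standard divisor is 29353/36 ≈ 815.361.
Standard quotas: Arden 5.0027, Brisco 1.7256, Carrow 2.5486, Dorne 2.8356, Eskel 11.0896, Farrow 3.3887, Galen 9.4093.
Lower quotas: Arden 5, Brisco 1, Carrow 2, Dorne 2, Eskel 11, Farrow 3, Galen 9 (sum 33, leaving 3 seats).
Remainders in descending order: Dorne 0.8356, Brisco 0.7256, Carrow 0.5486, Galen 0.4093, Farrow 0.3887, Eskel 0.0896, Arden 0.0027.
Largest remainders: Dorne, Brisco, Carrow receive the extra seats.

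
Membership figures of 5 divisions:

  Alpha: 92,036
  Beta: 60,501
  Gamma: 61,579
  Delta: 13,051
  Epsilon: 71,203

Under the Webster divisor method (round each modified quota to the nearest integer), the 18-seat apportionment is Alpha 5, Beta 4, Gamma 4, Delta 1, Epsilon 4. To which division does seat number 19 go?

Priority for the next seat is population ÷ (current seats + 0.5).
Priorities: Alpha 16733.818, Beta 13444.667, Gamma 13684.222, Delta 8700.667, Epsilon 15822.889.
Highest priority: Alpha.

Alpha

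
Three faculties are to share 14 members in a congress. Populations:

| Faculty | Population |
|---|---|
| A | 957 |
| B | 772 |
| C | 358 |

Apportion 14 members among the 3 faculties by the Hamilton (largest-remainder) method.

Total 2087; standard divisor 2087/14 ≈ 149.071.
Standard quotas: A 6.420, B 5.179, C 2.402.
Lower quotas: A 6, B 5, C 2 (sum 13, leaving 1 seat).
Remainders in descending order: A 0.420, C 0.402, B 0.179.
Largest remainder: A receives the extra seat.

A=7, B=5, C=2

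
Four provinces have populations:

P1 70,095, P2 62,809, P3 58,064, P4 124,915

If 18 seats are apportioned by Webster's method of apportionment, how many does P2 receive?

4

Standard divisor 315883/18 ≈ 17549.056; standard quotas: P1 3.994, P2 3.579, P3 3.309, P4 7.118.
Rounding to the nearest integer gives P1 4, P2 4, P3 3, P4 7 — total 18, matching the house size, so no adjustment is needed.
P2 receives 4.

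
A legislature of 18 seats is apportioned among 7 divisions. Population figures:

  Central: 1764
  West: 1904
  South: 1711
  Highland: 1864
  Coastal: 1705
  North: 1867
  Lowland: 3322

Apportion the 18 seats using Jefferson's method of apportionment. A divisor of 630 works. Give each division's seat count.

Central 2, West 3, South 2, Highland 2, Coastal 2, North 2, Lowland 5

With modified divisor 630: modified quotas Central 2.800, West 3.022, South 2.716, Highland 2.959, Coastal 2.706, North 2.963, Lowland 5.273.
Rounding down: Central 2, West 3, South 2, Highland 2, Coastal 2, North 2, Lowland 5 (total 18).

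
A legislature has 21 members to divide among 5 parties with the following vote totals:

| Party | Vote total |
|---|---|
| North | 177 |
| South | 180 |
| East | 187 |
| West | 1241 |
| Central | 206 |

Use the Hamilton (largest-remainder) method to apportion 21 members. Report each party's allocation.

North=2; South=2; East=2; West=13; Central=2

The standard divisor is 1991/21 ≈ 94.81.
Standard quotas: North 1.867, South 1.899, East 1.972, West 13.089, Central 2.173.
Lower quotas: North 1, South 1, East 1, West 13, Central 2 (sum 18, leaving 3 seats).
Remainders in descending order: East 0.972, South 0.899, North 0.867, Central 0.173, West 0.089.
Largest remainders: East, South, North receive the extra seats.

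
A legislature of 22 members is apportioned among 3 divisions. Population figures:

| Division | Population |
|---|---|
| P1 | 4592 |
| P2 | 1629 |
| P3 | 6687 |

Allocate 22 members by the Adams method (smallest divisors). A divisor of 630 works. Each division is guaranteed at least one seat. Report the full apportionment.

With modified divisor 630: modified quotas P1 7.289, P2 2.586, P3 10.614.
Rounding up: P1 8, P2 3, P3 11 (total 22).

P1=8, P2=3, P3=11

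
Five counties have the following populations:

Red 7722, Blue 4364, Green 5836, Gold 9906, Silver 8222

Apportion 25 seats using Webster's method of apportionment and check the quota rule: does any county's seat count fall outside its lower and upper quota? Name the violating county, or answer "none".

Standard quotas: Red 5.355, Blue 3.026, Green 4.047, Gold 6.870, Silver 5.702.
Webster allocation: Red 5, Blue 3, Green 4, Gold 7, Silver 6.
Every allocation lies between the lower and upper quota.

none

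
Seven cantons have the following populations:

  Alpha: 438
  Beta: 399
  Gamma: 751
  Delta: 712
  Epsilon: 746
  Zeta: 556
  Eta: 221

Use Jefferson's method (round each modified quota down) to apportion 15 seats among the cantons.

Standard divisor 3823/15 ≈ 254.867; standard quotas: Alpha 1.719, Beta 1.566, Gamma 2.947, Delta 2.794, Epsilon 2.927, Zeta 2.182, Eta 0.867.
Rounding down gives 1, 1, 2, 2, 2, 2, 0 = 10 seats, so the divisor must be adjusted.
With modified divisor 210: modified quotas Alpha 2.086, Beta 1.900, Gamma 3.576, Delta 3.390, Epsilon 3.552, Zeta 2.648, Eta 1.052.
Rounding down: Alpha 2, Beta 1, Gamma 3, Delta 3, Epsilon 3, Zeta 2, Eta 1 (total 15).

Alpha=2, Beta=1, Gamma=3, Delta=3, Epsilon=3, Zeta=2, Eta=1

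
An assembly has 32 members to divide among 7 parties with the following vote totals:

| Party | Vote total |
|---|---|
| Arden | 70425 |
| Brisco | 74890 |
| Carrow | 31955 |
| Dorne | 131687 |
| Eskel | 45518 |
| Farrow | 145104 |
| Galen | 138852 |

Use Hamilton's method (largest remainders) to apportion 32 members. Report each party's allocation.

Arden 3, Brisco 4, Carrow 2, Dorne 7, Eskel 2, Farrow 7, Galen 7

Standard divisor: 638431 ÷ 32 ≈ 19950.969.
Standard quotas: Arden 3.5299, Brisco 3.7537, Carrow 1.6017, Dorne 6.6005, Eskel 2.2815, Farrow 7.2730, Galen 6.9597.
Lower quotas: Arden 3, Brisco 3, Carrow 1, Dorne 6, Eskel 2, Farrow 7, Galen 6 (sum 28, leaving 4 seats).
Remainders in descending order: Galen 0.9597, Brisco 0.7537, Carrow 0.6017, Dorne 0.6005, Arden 0.5299, Eskel 0.2815, Farrow 0.2730.
Largest remainders: Galen, Brisco, Carrow, Dorne receive the extra seats.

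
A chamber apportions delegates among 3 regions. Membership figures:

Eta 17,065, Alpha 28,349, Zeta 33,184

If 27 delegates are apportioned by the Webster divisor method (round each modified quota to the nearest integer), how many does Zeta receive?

Standard divisor 78598/27 ≈ 2911.037; standard quotas: Eta 5.862, Alpha 9.738, Zeta 11.399.
Rounding to the nearest integer gives Eta 6, Alpha 10, Zeta 11 — total 27, matching the house size, so no adjustment is needed.
Zeta receives 11.

11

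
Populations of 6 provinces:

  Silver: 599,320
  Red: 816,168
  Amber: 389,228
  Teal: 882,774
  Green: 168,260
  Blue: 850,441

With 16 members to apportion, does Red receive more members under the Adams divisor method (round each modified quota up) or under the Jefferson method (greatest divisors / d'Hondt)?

Adams: Silver 3, Red 3, Amber 2, Teal 4, Green 1, Blue 3.
Jefferson: Silver 3, Red 4, Amber 1, Teal 4, Green 0, Blue 4.
Red gets 3 under Adams and 4 under Jefferson.

Jefferson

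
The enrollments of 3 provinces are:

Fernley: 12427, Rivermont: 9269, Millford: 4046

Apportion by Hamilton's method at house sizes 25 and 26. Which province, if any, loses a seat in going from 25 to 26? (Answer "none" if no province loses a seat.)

none

At 25 seats: Fernley 12, Rivermont 9, Millford 4.
At 26 seats: Fernley 13, Rivermont 9, Millford 4.
No province's allocation decreased.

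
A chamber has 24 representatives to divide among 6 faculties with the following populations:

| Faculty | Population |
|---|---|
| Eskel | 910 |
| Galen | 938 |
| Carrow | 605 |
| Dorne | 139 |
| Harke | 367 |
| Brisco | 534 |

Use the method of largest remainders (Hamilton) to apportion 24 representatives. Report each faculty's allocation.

The standard divisor is 3493/24 ≈ 145.542.
Standard quotas: Eskel 6.253, Galen 6.445, Carrow 4.157, Dorne 0.955, Harke 2.522, Brisco 3.669.
Lower quotas: Eskel 6, Galen 6, Carrow 4, Dorne 0, Harke 2, Brisco 3 (sum 21, leaving 3 seats).
Remainders in descending order: Dorne 0.955, Brisco 0.669, Harke 0.522, Galen 0.445, Eskel 0.253, Carrow 0.157.
The surplus seats go to Dorne, Brisco, Harke.

Eskel 6; Galen 6; Carrow 4; Dorne 1; Harke 3; Brisco 4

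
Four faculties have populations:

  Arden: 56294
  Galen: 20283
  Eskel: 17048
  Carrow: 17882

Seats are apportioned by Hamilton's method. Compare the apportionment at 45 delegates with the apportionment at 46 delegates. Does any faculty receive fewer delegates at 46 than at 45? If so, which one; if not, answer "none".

At 45 seats: Arden 23, Galen 8, Eskel 7, Carrow 7.
At 46 seats: Arden 23, Galen 8, Eskel 7, Carrow 8.
No faculty's allocation decreased.

none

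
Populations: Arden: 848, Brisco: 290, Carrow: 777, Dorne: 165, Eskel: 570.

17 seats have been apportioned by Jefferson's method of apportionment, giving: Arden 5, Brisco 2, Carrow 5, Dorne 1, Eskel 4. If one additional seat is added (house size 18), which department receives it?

Priority for the next seat is population ÷ (current seats + 1).
Priorities: Arden 141.333, Brisco 96.667, Carrow 129.500, Dorne 82.500, Eskel 114.000.
Highest priority: Arden.

Arden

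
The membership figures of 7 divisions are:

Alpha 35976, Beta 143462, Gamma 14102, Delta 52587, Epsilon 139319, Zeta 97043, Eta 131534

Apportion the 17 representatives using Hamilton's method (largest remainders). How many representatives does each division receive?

Alpha: 1, Beta: 4, Gamma: 0, Delta: 1, Epsilon: 4, Zeta: 3, Eta: 4

The standard divisor is 614023/17 = 36119.
Standard quotas: Alpha 0.9960, Beta 3.9719, Gamma 0.3904, Delta 1.4559, Epsilon 3.8572, Zeta 2.6868, Eta 3.6417.
Lower quotas: Alpha 0, Beta 3, Gamma 0, Delta 1, Epsilon 3, Zeta 2, Eta 3 (sum 12, leaving 5 seats).
Remainders in descending order: Alpha 0.9960, Beta 0.9719, Epsilon 0.8572, Zeta 0.6868, Eta 0.6417, Delta 0.4559, Gamma 0.3904.
Largest remainders: Alpha, Beta, Epsilon, Zeta, Eta receive the extra seats.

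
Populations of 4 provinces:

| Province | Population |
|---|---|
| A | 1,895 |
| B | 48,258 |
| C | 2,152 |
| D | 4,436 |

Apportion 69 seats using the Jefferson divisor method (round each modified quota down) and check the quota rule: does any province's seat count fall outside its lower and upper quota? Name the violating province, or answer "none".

B

Standard quotas: A 2.304, B 58.684, C 2.617, D 5.394.
Jefferson allocation: A 2, B 60, C 2, D 5.
B has quota 58.684 (lower 58, upper 59) but receives 60 — outside the quota interval.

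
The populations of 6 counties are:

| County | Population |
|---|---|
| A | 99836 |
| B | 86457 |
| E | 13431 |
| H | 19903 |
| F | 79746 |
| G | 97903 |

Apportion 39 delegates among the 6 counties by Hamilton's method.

A: 10, B: 8, E: 1, H: 2, F: 8, G: 10

The standard divisor is 397276/39 ≈ 10186.564.
Standard quotas: A 9.8008, B 8.4874, E 1.3185, H 1.9538, F 7.8285, G 9.6110.
Lower quotas: A 9, B 8, E 1, H 1, F 7, G 9 (sum 35, leaving 4 seats).
Remainders in descending order: H 0.9538, F 0.8285, A 0.8008, G 0.6110, B 0.4874, E 0.3185.
Largest remainders: H, F, A, G receive the extra seats.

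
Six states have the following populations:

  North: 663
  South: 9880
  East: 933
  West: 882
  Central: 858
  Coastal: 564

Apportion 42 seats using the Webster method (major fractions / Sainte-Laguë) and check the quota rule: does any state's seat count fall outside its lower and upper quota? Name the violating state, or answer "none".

South

Standard quotas: North 2.021, South 30.113, East 2.844, West 2.688, Central 2.615, Coastal 1.719.
Webster allocation: North 2, South 29, East 3, West 3, Central 3, Coastal 2.
South has quota 30.113 (lower 30, upper 31) but receives 29 — outside the quota interval.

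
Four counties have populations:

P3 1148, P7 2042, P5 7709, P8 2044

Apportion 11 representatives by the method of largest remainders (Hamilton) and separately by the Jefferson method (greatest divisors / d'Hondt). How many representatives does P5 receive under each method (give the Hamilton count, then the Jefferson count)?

6 and 7

Hamilton: P3 1, P7 2, P5 6, P8 2.
Jefferson: P3 1, P7 1, P5 7, P8 2.
P5 gets 6 under Hamilton and 7 under Jefferson.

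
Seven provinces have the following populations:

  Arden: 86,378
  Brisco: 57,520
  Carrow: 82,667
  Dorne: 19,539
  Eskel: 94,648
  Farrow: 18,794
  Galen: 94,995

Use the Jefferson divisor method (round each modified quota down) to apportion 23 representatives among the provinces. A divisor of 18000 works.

Arden 4, Brisco 3, Carrow 4, Dorne 1, Eskel 5, Farrow 1, Galen 5

With modified divisor 18000: modified quotas Arden 4.799, Brisco 3.196, Carrow 4.593, Dorne 1.085, Eskel 5.258, Farrow 1.044, Galen 5.277.
Rounding down: Arden 4, Brisco 3, Carrow 4, Dorne 1, Eskel 5, Farrow 1, Galen 5 (total 23).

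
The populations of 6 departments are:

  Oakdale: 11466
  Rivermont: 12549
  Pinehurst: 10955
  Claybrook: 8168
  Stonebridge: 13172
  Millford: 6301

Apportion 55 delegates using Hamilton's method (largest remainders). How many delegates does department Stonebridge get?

12

Standard divisor: 62611 ÷ 55 ≈ 1138.382.
Standard quotas: Oakdale 10.0722, Rivermont 11.0235, Pinehurst 9.6233, Claybrook 7.1751, Stonebridge 11.5708, Millford 5.5350.
Lower quotas: Oakdale 10, Rivermont 11, Pinehurst 9, Claybrook 7, Stonebridge 11, Millford 5 (sum 53, leaving 2 seats).
Remainders in descending order: Pinehurst 0.6233, Stonebridge 0.5708, Millford 0.5350, Claybrook 0.1751, Oakdale 0.0722, Rivermont 0.0235.
The surplus seats go to Pinehurst, Stonebridge.
Stonebridge receives 12.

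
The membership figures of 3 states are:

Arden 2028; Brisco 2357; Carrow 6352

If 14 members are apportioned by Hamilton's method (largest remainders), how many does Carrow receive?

8

The standard divisor is 10737/14 ≈ 766.929.
Standard quotas: Arden 2.6443, Brisco 3.0733, Carrow 8.2824.
Lower quotas: Arden 2, Brisco 3, Carrow 8 (sum 13, leaving 1 seat).
Remainders in descending order: Arden 0.6443, Carrow 0.2824, Brisco 0.0733.
Largest remainder: Arden receives the extra seat.
Carrow receives 8.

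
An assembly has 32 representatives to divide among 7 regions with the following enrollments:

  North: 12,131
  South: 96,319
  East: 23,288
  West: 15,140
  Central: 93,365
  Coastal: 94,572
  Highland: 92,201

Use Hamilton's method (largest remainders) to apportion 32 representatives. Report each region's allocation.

Total 427016; standard divisor 427016/32 ≈ 13344.25.
Standard quotas: North 0.9091, South 7.2180, East 1.7452, West 1.1346, Central 6.9966, Coastal 7.0871, Highland 6.9094.
Lower quotas: North 0, South 7, East 1, West 1, Central 6, Coastal 7, Highland 6 (sum 28, leaving 4 seats).
Remainders in descending order: Central 0.9966, Highland 0.9094, North 0.9091, East 0.7452, South 0.2180, West 0.1346, Coastal 0.0871.
Largest remainders: Central, Highland, North, East receive the extra seats.

North=1, South=7, East=2, West=1, Central=7, Coastal=7, Highland=7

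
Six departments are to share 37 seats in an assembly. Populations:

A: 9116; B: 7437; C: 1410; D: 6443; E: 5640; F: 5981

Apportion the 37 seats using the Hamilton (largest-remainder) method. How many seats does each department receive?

The standard divisor is 36027/37 ≈ 973.703.
Standard quotas: A 9.3622, B 7.6379, C 1.4481, D 6.6170, E 5.7923, F 6.1425.
Lower quotas: A 9, B 7, C 1, D 6, E 5, F 6 (sum 34, leaving 3 seats).
Remainders in descending order: E 0.7923, B 0.6379, D 0.6170, C 0.4481, A 0.3622, F 0.1425.
The surplus seats go to E, B, D.

A 9, B 8, C 1, D 7, E 6, F 6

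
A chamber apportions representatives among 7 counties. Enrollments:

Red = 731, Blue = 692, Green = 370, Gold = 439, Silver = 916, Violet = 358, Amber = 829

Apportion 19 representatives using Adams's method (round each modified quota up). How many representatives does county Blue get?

3

Standard divisor 4335/19 ≈ 228.158; standard quotas: Red 3.204, Blue 3.033, Green 1.622, Gold 1.924, Silver 4.015, Violet 1.569, Amber 3.633.
Rounding up gives 4, 4, 2, 2, 5, 2, 4 = 23 seats, so the divisor must be adjusted.
With modified divisor 300: modified quotas Red 2.437, Blue 2.307, Green 1.233, Gold 1.463, Silver 3.053, Violet 1.193, Amber 2.763.
Rounding up: Red 3, Blue 3, Green 2, Gold 2, Silver 4, Violet 2, Amber 3 (total 19).
Blue receives 3.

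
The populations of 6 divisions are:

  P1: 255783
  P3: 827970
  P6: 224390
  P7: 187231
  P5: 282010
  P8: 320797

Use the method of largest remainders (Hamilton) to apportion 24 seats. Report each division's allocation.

P1 3, P3 9, P6 3, P7 2, P5 3, P8 4

The standard divisor is 2098181/24 ≈ 87424.208.
Standard quotas: P1 2.9258, P3 9.4707, P6 2.5667, P7 2.1416, P5 3.2258, P8 3.6694.
Lower quotas: P1 2, P3 9, P6 2, P7 2, P5 3, P8 3 (sum 21, leaving 3 seats).
Remainders in descending order: P1 0.9258, P8 0.6694, P6 0.5667, P3 0.4707, P5 0.2258, P7 0.1416.
The surplus seats go to P1, P8, P6.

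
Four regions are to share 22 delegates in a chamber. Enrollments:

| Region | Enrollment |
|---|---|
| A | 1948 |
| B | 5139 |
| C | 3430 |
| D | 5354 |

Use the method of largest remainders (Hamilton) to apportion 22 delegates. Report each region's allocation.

Standard divisor: 15871 ÷ 22 ≈ 721.409.
Standard quotas: A 2.7003, B 7.1236, C 4.7546, D 7.4216.
Lower quotas: A 2, B 7, C 4, D 7 (sum 20, leaving 2 seats).
Remainders in descending order: C 0.7546, A 0.7003, D 0.4216, B 0.1236.
The surplus seats go to C, A.

A=3; B=7; C=5; D=7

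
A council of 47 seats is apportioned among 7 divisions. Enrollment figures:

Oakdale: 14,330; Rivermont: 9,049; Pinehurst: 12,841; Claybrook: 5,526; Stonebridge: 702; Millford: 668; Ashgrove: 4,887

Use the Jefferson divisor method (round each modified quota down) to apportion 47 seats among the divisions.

Standard divisor 48003/47 ≈ 1021.34; standard quotas: Oakdale 14.031, Rivermont 8.860, Pinehurst 12.573, Claybrook 5.411, Stonebridge 0.687, Millford 0.654, Ashgrove 4.785.
Rounding down gives 14, 8, 12, 5, 0, 0, 4 = 43 seats, so the divisor must be adjusted.
With modified divisor 940: modified quotas Oakdale 15.245, Rivermont 9.627, Pinehurst 13.661, Claybrook 5.879, Stonebridge 0.747, Millford 0.711, Ashgrove 5.199.
Rounding down: Oakdale 15, Rivermont 9, Pinehurst 13, Claybrook 5, Stonebridge 0, Millford 0, Ashgrove 5 (total 47).

Oakdale 15, Rivermont 9, Pinehurst 13, Claybrook 5, Stonebridge 0, Millford 0, Ashgrove 5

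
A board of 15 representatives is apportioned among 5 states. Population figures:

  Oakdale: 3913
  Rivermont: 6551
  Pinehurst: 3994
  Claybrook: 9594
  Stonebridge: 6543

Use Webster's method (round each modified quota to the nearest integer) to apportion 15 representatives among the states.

Oakdale: 2, Rivermont: 3, Pinehurst: 2, Claybrook: 5, Stonebridge: 3

Standard divisor 30595/15 ≈ 2039.667; standard quotas: Oakdale 1.918, Rivermont 3.212, Pinehurst 1.958, Claybrook 4.704, Stonebridge 3.208.
Rounding to the nearest integer gives Oakdale 2, Rivermont 3, Pinehurst 2, Claybrook 5, Stonebridge 3 — total 15, matching the house size, so no adjustment is needed.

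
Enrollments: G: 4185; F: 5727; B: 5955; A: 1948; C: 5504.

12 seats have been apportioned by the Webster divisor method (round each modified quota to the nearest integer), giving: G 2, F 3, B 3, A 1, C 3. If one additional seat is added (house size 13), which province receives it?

B

Priority for the next seat is population ÷ (current seats + 0.5).
Priorities: G 1674.000, F 1636.286, B 1701.429, A 1298.667, C 1572.571.
Highest priority: B.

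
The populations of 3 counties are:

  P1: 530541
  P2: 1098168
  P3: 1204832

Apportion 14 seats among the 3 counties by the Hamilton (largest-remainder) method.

The standard divisor is 2833541/14 ≈ 202395.786.
Standard quotas: P1 2.6213, P2 5.4258, P3 5.9529.
Lower quotas: P1 2, P2 5, P3 5 (sum 12, leaving 2 seats).
Remainders in descending order: P3 0.9529, P1 0.6213, P2 0.4258.
The surplus seats go to P3, P1.

P1 3; P2 5; P3 6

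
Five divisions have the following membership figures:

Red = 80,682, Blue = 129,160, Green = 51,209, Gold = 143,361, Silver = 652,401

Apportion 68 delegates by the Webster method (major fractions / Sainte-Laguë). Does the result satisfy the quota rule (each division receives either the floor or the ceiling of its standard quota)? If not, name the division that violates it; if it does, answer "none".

Standard quotas: Red 5.191, Blue 8.311, Green 3.295, Gold 9.224, Silver 41.978.
Webster allocation: Red 5, Blue 8, Green 3, Gold 9, Silver 43.
Silver has quota 41.978 (lower 41, upper 42) but receives 43 — outside the quota interval.

Silver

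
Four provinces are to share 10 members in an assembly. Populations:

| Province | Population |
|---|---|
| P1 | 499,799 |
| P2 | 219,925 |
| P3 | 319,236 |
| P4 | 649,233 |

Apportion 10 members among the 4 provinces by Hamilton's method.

P1 3; P2 1; P3 2; P4 4

The standard divisor is 1688193/10 ≈ 168819.3.
Standard quotas: P1 2.9606, P2 1.3027, P3 1.8910, P4 3.8457.
Lower quotas: P1 2, P2 1, P3 1, P4 3 (sum 7, leaving 3 seats).
Remainders in descending order: P1 0.9606, P3 0.8910, P4 0.8457, P2 0.3027.
The surplus seats go to P1, P3, P4.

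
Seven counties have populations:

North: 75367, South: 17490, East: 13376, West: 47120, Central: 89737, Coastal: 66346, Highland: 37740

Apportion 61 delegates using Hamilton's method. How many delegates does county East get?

2

Total 347176; standard divisor 347176/61 ≈ 5691.41.
Standard quotas: North 13.2422, South 3.0731, East 2.3502, West 8.2791, Central 15.7671, Coastal 11.6572, Highland 6.6310.
Lower quotas: North 13, South 3, East 2, West 8, Central 15, Coastal 11, Highland 6 (sum 58, leaving 3 seats).
Remainders in descending order: Central 0.7671, Coastal 0.6572, Highland 0.6310, East 0.3502, West 0.2791, North 0.2422, South 0.0731.
Largest remainders: Central, Coastal, Highland receive the extra seats.
East receives 2.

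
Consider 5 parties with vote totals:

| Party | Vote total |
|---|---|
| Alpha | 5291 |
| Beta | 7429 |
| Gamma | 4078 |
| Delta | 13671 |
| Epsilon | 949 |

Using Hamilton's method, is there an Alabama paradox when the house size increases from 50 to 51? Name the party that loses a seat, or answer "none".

At 50 seats: Alpha 8, Beta 12, Gamma 6, Delta 22, Epsilon 2.
At 51 seats: Alpha 9, Beta 12, Gamma 7, Delta 22, Epsilon 1.
Epsilon drops from 2 to 1.

Epsilon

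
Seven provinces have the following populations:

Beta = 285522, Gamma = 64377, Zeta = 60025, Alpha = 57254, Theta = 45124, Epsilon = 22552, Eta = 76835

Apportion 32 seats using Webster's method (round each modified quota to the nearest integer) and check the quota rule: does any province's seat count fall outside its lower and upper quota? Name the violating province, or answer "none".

Beta

Standard quotas: Beta 14.937, Gamma 3.368, Zeta 3.140, Alpha 2.995, Theta 2.361, Epsilon 1.180, Eta 4.020.
Webster allocation: Beta 16, Gamma 3, Zeta 3, Alpha 3, Theta 2, Epsilon 1, Eta 4.
Beta has quota 14.937 (lower 14, upper 15) but receives 16 — outside the quota interval.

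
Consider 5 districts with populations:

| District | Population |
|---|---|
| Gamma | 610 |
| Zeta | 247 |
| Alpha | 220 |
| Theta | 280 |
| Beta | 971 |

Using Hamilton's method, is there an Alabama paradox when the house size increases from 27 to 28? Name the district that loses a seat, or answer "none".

At 27 seats: Gamma 7, Zeta 3, Alpha 3, Theta 3, Beta 11.
At 28 seats: Gamma 7, Zeta 3, Alpha 3, Theta 3, Beta 12.
No district's allocation decreased.

none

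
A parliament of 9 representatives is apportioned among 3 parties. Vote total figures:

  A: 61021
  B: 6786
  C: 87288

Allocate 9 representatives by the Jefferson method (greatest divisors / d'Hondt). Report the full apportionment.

Standard divisor 155095/9 ≈ 17232.778; standard quotas: A 3.541, B 0.394, C 5.065.
Rounding down gives 3, 0, 5 = 8 seats, so the divisor must be adjusted.
With modified divisor 14900: modified quotas A 4.095, B 0.455, C 5.858.
Rounding down: A 4, B 0, C 5 (total 9).

A=4; B=0; C=5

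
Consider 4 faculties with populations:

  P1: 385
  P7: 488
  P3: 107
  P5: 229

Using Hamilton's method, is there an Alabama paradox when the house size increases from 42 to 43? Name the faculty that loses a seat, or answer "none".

none

At 42 seats: P1 13, P7 17, P3 4, P5 8.
At 43 seats: P1 14, P7 17, P3 4, P5 8.
No faculty's allocation decreased.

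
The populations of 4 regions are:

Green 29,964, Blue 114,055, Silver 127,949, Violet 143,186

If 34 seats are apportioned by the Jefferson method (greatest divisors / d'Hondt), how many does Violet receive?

Standard divisor 415154/34 ≈ 12210.412; standard quotas: Green 2.454, Blue 9.341, Silver 10.479, Violet 11.727.
Rounding down gives 2, 9, 10, 11 = 32 seats, so the divisor must be adjusted.
With modified divisor 11500: modified quotas Green 2.606, Blue 9.918, Silver 11.126, Violet 12.451.
Rounding down: Green 2, Blue 9, Silver 11, Violet 12 (total 34).
Violet receives 12.

12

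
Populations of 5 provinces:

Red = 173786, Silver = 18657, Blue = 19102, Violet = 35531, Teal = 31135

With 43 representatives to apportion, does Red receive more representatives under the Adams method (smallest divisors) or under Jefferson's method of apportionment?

Jefferson

Adams: Red 26, Silver 3, Blue 3, Violet 6, Teal 5.
Jefferson: Red 27, Silver 3, Blue 3, Violet 5, Teal 5.
Red gets 26 under Adams and 27 under Jefferson.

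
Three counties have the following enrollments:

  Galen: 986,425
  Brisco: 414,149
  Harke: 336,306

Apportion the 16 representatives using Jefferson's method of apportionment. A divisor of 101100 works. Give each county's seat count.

Galen 9, Brisco 4, Harke 3

With modified divisor 101100: modified quotas Galen 9.757, Brisco 4.096, Harke 3.326.
Rounding down: Galen 9, Brisco 4, Harke 3 (total 16).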